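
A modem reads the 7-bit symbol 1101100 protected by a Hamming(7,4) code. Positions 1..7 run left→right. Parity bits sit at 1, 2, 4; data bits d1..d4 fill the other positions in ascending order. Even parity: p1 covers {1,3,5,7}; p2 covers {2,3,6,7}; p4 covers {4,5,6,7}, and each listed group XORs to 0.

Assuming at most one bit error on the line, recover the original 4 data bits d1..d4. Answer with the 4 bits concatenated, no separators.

0100

s1 (pos 1,3,5,7): 1⊕0⊕1⊕0 = 0
s2 (pos 2,3,6,7): 1⊕0⊕0⊕0 = 1
s4 (pos 4,5,6,7): 1⊕1⊕0⊕0 = 0
Syndrome s4…s1 = 010 → error at position 2.
Flip position 2: 1101100 → 1001100
Read data bits from positions 3,5,6,7: 0100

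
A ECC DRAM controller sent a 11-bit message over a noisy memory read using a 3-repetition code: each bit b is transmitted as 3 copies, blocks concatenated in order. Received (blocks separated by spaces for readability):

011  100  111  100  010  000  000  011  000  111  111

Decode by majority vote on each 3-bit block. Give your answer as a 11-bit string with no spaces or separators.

Block 1 (011): 2 ones → 1
Block 2 (100): 1 one → 0
Block 3 (111): 3 ones → 1
Block 4 (100): 1 one → 0
Block 5 (010): 1 one → 0
Block 6 (000): 0 ones → 0
Block 7 (000): 0 ones → 0
Block 8 (011): 2 ones → 1
Block 9 (000): 0 ones → 0
Block 10 (111): 3 ones → 1
Block 11 (111): 3 ones → 1

10100001011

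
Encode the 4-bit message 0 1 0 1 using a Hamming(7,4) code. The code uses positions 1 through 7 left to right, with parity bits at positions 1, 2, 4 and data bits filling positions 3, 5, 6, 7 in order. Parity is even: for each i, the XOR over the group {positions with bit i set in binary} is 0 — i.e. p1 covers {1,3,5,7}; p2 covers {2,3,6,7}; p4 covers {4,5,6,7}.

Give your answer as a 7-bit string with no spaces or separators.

Place data at non-parity positions: p1 p2 0 p4 1 0 1
p1 (pos 1,3,5,7): XOR of data positions = 0⊕1⊕1 = 0
p2 (pos 2,3,6,7): XOR of data positions = 0⊕0⊕1 = 1
p4 (pos 4,5,6,7): XOR of data positions = 1⊕0⊕1 = 0
Codeword: 0100101

0100101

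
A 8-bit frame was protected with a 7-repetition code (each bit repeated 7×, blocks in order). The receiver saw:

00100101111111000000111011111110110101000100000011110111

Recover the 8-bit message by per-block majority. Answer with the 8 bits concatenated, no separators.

Block 1 (0010010): 2 ones → 0
Block 2 (1111111): 7 ones → 1
Block 3 (0000001): 1 one → 0
Block 4 (1101111): 6 ones → 1
Block 5 (1110110): 5 ones → 1
Block 6 (1010001): 3 ones → 0
Block 7 (0000001): 1 one → 0
Block 8 (1110111): 6 ones → 1

01011001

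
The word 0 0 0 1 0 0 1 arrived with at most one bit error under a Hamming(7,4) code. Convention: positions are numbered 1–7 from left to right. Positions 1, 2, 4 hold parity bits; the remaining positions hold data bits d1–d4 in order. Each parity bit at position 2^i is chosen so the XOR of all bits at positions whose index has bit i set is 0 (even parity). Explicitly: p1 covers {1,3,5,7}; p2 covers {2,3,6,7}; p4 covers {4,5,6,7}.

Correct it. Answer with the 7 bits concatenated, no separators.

s1 (pos 1,3,5,7): 0⊕0⊕0⊕1 = 1
s2 (pos 2,3,6,7): 0⊕0⊕0⊕1 = 1
s4 (pos 4,5,6,7): 1⊕0⊕0⊕1 = 0
Syndrome s4…s1 = 011 → error at position 3.
Flip position 3: 0001001 → 0011001

0011001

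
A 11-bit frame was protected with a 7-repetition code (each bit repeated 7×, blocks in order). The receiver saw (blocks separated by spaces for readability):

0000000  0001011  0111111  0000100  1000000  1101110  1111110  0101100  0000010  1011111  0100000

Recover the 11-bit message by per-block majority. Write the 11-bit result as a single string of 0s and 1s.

00100110010

Block 1 (0000000): 0 ones → 0
Block 2 (0001011): 3 ones → 0
Block 3 (0111111): 6 ones → 1
Block 4 (0000100): 1 one → 0
Block 5 (1000000): 1 one → 0
Block 6 (1101110): 5 ones → 1
Block 7 (1111110): 6 ones → 1
Block 8 (0101100): 3 ones → 0
Block 9 (0000010): 1 one → 0
Block 10 (1011111): 6 ones → 1
Block 11 (0100000): 1 one → 0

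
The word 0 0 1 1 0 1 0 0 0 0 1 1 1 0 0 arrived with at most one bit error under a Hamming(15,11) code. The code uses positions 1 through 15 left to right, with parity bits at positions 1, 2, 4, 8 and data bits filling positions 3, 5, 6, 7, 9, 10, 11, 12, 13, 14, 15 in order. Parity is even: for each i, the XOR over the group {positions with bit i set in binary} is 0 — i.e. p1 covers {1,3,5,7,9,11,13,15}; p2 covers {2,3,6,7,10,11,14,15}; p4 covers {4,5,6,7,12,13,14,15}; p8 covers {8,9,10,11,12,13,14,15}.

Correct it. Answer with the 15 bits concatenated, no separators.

s1 (pos 1,3,5,7,9,11,13,15): 0⊕1⊕0⊕0⊕0⊕1⊕1⊕0 = 1
s2 (pos 2,3,6,7,10,11,14,15): 0⊕1⊕1⊕0⊕0⊕1⊕0⊕0 = 1
s4 (pos 4,5,6,7,12,13,14,15): 1⊕0⊕1⊕0⊕1⊕1⊕0⊕0 = 0
s8 (pos 8,9,10,11,12,13,14,15): 0⊕0⊕0⊕1⊕1⊕1⊕0⊕0 = 1
Syndrome s8…s1 = 1011 → error at position 11.
Flip position 11: 001101000011100 → 001101000001100

001101000001100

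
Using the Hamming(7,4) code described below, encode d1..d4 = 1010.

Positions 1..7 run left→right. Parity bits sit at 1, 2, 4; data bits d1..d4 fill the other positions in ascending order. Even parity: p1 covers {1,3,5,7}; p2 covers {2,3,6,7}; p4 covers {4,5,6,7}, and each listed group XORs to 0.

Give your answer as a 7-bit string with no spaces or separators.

Place data at non-parity positions: p1 p2 1 p4 0 1 0
p1 (pos 1,3,5,7): XOR of data positions = 1⊕0⊕0 = 1
p2 (pos 2,3,6,7): XOR of data positions = 1⊕1⊕0 = 0
p4 (pos 4,5,6,7): XOR of data positions = 0⊕1⊕0 = 1
Codeword: 1011010

1011010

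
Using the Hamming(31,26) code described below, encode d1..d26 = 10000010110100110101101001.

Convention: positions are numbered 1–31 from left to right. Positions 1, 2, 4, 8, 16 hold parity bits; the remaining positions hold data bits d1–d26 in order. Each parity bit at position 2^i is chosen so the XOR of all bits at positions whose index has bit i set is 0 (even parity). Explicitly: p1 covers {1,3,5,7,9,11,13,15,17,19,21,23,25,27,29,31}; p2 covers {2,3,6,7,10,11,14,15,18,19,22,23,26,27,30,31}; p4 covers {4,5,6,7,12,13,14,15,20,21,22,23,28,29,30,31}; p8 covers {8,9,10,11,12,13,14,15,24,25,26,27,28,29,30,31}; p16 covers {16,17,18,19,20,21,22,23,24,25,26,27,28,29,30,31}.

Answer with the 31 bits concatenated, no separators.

0011000100101100100110101101001

Place data at non-parity positions: p1 p2 1 p4 0 0 0 p8 0 0 1 0 1 1 0 p16 1 0 0 1 1 0 1 0 1 1 0 1 0 0 1
p1 (pos 1,3,5,7,9,11,13,15,17,19,21,23,25,27,29,31): XOR of data positions = 1⊕0⊕0⊕0⊕1⊕1⊕0⊕1⊕0⊕1⊕1⊕1⊕0⊕0⊕1 = 0
p2 (pos 2,3,6,7,10,11,14,15,18,19,22,23,26,27,30,31): XOR of data positions = 1⊕0⊕0⊕0⊕1⊕1⊕0⊕0⊕0⊕0⊕1⊕1⊕0⊕0⊕1 = 0
p4 (pos 4,5,6,7,12,13,14,15,20,21,22,23,28,29,30,31): XOR of data positions = 0⊕0⊕0⊕0⊕1⊕1⊕0⊕1⊕1⊕0⊕1⊕1⊕0⊕0⊕1 = 1
p8 (pos 8,9,10,11,12,13,14,15,24,25,26,27,28,29,30,31): XOR of data positions = 0⊕0⊕1⊕0⊕1⊕1⊕0⊕0⊕1⊕1⊕0⊕1⊕0⊕0⊕1 = 1
p16 (pos 16,17,18,19,20,21,22,23,24,25,26,27,28,29,30,31): XOR of data positions = 1⊕0⊕0⊕1⊕1⊕0⊕1⊕0⊕1⊕1⊕0⊕1⊕0⊕0⊕1 = 0
Codeword: 0011000100101100100110101101001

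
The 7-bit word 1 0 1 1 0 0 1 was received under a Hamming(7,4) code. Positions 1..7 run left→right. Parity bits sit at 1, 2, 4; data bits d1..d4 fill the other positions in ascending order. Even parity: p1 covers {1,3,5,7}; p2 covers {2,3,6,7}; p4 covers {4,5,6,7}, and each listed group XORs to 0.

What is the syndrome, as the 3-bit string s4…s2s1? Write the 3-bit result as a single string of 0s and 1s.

s1 (pos 1,3,5,7): 1⊕1⊕0⊕1 = 1
s2 (pos 2,3,6,7): 0⊕1⊕0⊕1 = 0
s4 (pos 4,5,6,7): 1⊕0⊕0⊕1 = 0
Syndrome s4…s1 = 001 → error at position 1.

001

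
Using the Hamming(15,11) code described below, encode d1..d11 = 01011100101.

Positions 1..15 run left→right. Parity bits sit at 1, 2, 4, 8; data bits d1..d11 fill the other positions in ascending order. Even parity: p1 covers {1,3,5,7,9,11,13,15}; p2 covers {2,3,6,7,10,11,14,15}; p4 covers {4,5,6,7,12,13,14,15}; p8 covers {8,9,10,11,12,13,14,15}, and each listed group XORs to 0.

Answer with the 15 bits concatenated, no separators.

110010101100101

Place data at non-parity positions: p1 p2 0 p4 1 0 1 p8 1 1 0 0 1 0 1
p1 (pos 1,3,5,7,9,11,13,15): XOR of data positions = 0⊕1⊕1⊕1⊕0⊕1⊕1 = 1
p2 (pos 2,3,6,7,10,11,14,15): XOR of data positions = 0⊕0⊕1⊕1⊕0⊕0⊕1 = 1
p4 (pos 4,5,6,7,12,13,14,15): XOR of data positions = 1⊕0⊕1⊕0⊕1⊕0⊕1 = 0
p8 (pos 8,9,10,11,12,13,14,15): XOR of data positions = 1⊕1⊕0⊕0⊕1⊕0⊕1 = 0
Codeword: 110010101100101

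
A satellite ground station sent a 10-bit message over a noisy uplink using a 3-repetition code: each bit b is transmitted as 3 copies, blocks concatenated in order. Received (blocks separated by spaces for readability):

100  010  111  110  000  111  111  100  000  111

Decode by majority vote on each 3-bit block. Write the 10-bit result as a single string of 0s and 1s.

0011011001

Block 1 (100): 1 one → 0
Block 2 (010): 1 one → 0
Block 3 (111): 3 ones → 1
Block 4 (110): 2 ones → 1
Block 5 (000): 0 ones → 0
Block 6 (111): 3 ones → 1
Block 7 (111): 3 ones → 1
Block 8 (100): 1 one → 0
Block 9 (000): 0 ones → 0
Block 10 (111): 3 ones → 1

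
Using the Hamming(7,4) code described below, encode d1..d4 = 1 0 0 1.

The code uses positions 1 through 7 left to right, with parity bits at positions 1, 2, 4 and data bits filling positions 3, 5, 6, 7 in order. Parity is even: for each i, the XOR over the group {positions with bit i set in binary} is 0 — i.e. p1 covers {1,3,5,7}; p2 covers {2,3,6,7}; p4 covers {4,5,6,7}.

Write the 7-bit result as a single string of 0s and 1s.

0011001

Place data at non-parity positions: p1 p2 1 p4 0 0 1
p1 (pos 1,3,5,7): XOR of data positions = 1⊕0⊕1 = 0
p2 (pos 2,3,6,7): XOR of data positions = 1⊕0⊕1 = 0
p4 (pos 4,5,6,7): XOR of data positions = 0⊕0⊕1 = 1
Codeword: 0011001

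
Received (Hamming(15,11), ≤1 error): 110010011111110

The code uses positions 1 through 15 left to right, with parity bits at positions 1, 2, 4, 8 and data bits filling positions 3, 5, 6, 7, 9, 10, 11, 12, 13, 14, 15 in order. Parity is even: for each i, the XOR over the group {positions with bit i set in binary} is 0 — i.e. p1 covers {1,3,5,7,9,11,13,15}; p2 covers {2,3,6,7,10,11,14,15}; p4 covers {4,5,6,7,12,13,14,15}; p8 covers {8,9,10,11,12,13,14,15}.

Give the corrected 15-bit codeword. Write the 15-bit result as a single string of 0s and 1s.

s1 (pos 1,3,5,7,9,11,13,15): 1⊕0⊕1⊕0⊕1⊕1⊕1⊕0 = 1
s2 (pos 2,3,6,7,10,11,14,15): 1⊕0⊕0⊕0⊕1⊕1⊕1⊕0 = 0
s4 (pos 4,5,6,7,12,13,14,15): 0⊕1⊕0⊕0⊕1⊕1⊕1⊕0 = 0
s8 (pos 8,9,10,11,12,13,14,15): 1⊕1⊕1⊕1⊕1⊕1⊕1⊕0 = 1
Syndrome s8…s1 = 1001 → error at position 9.
Flip position 9: 110010011111110 → 110010010111110

110010010111110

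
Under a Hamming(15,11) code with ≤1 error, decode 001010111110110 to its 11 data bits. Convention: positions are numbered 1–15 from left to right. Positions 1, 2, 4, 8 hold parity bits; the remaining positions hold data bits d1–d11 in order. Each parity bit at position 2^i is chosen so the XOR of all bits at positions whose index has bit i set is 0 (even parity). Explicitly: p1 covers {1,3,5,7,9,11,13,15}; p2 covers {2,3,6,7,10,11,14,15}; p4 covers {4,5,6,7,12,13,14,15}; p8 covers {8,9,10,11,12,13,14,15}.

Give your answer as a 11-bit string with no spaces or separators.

11011110110

s1 (pos 1,3,5,7,9,11,13,15): 0⊕1⊕1⊕1⊕1⊕1⊕1⊕0 = 0
s2 (pos 2,3,6,7,10,11,14,15): 0⊕1⊕0⊕1⊕1⊕1⊕1⊕0 = 1
s4 (pos 4,5,6,7,12,13,14,15): 0⊕1⊕0⊕1⊕0⊕1⊕1⊕0 = 0
s8 (pos 8,9,10,11,12,13,14,15): 1⊕1⊕1⊕1⊕0⊕1⊕1⊕0 = 0
Syndrome s8…s1 = 0010 → error at position 2.
Flip position 2: 001010111110110 → 011010111110110
Read data bits from positions 3,5,6,7,9,10,11,12,13,14,15: 11011110110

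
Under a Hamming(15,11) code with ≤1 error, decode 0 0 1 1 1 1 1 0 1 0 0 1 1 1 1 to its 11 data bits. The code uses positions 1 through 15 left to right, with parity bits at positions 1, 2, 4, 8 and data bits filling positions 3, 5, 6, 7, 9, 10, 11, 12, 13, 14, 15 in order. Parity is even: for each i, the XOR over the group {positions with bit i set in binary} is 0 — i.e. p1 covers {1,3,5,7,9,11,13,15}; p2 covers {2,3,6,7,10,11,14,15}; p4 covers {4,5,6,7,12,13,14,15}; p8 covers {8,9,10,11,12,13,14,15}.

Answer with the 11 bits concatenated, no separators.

s1 (pos 1,3,5,7,9,11,13,15): 0⊕1⊕1⊕1⊕1⊕0⊕1⊕1 = 0
s2 (pos 2,3,6,7,10,11,14,15): 0⊕1⊕1⊕1⊕0⊕0⊕1⊕1 = 1
s4 (pos 4,5,6,7,12,13,14,15): 1⊕1⊕1⊕1⊕1⊕1⊕1⊕1 = 0
s8 (pos 8,9,10,11,12,13,14,15): 0⊕1⊕0⊕0⊕1⊕1⊕1⊕1 = 1
Syndrome s8…s1 = 1010 → error at position 10.
Flip position 10: 001111101001111 → 001111101101111
Read data bits from positions 3,5,6,7,9,10,11,12,13,14,15: 11111101111

11111101111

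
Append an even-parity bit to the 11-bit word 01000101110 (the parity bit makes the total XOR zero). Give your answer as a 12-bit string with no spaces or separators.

010001011101

XOR of the 11 data bits: 0⊕1⊕0⊕0⊕0⊕1⊕0⊕1⊕1⊕1⊕0 = 1
Parity bit = 1 (so all 12 bits XOR to 0).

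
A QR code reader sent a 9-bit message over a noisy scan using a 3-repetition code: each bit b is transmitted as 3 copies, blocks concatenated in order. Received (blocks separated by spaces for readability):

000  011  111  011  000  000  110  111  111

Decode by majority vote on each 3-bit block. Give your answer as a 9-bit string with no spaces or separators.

011100111

Block 1 (000): 0 ones → 0
Block 2 (011): 2 ones → 1
Block 3 (111): 3 ones → 1
Block 4 (011): 2 ones → 1
Block 5 (000): 0 ones → 0
Block 6 (000): 0 ones → 0
Block 7 (110): 2 ones → 1
Block 8 (111): 3 ones → 1
Block 9 (111): 3 ones → 1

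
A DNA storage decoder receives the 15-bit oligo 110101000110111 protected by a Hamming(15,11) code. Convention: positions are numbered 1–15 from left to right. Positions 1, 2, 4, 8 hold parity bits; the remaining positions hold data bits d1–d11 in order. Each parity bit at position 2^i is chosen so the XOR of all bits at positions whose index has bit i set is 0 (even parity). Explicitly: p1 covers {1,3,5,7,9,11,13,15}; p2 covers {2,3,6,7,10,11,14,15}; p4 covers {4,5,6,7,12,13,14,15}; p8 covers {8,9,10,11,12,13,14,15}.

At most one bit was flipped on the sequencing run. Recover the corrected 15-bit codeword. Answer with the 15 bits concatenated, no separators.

s1 (pos 1,3,5,7,9,11,13,15): 1⊕0⊕0⊕0⊕0⊕1⊕1⊕1 = 0
s2 (pos 2,3,6,7,10,11,14,15): 1⊕0⊕1⊕0⊕1⊕1⊕1⊕1 = 0
s4 (pos 4,5,6,7,12,13,14,15): 1⊕0⊕1⊕0⊕0⊕1⊕1⊕1 = 1
s8 (pos 8,9,10,11,12,13,14,15): 0⊕0⊕1⊕1⊕0⊕1⊕1⊕1 = 1
Syndrome s8…s1 = 1100 → error at position 12.
Flip position 12: 110101000110111 → 110101000111111

110101000111111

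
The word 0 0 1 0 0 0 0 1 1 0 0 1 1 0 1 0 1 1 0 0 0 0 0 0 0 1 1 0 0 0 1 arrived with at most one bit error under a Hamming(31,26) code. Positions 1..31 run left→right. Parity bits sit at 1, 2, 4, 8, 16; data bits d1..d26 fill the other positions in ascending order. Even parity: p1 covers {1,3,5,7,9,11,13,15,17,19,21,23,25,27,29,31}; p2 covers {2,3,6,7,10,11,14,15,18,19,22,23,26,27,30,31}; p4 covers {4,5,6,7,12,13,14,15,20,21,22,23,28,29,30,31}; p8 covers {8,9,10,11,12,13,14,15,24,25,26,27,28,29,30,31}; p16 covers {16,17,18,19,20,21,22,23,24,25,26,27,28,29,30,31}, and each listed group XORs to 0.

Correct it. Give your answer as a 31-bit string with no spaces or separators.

0010000110011010010000000110001

s1 (pos 1,3,5,7,9,11,13,15,17,19,21,23,25,27,29,31): 0⊕1⊕0⊕0⊕1⊕0⊕1⊕1⊕1⊕0⊕0⊕0⊕0⊕1⊕0⊕1 = 1
s2 (pos 2,3,6,7,10,11,14,15,18,19,22,23,26,27,30,31): 0⊕1⊕0⊕0⊕0⊕0⊕0⊕1⊕1⊕0⊕0⊕0⊕1⊕1⊕0⊕1 = 0
s4 (pos 4,5,6,7,12,13,14,15,20,21,22,23,28,29,30,31): 0⊕0⊕0⊕0⊕1⊕1⊕0⊕1⊕0⊕0⊕0⊕0⊕0⊕0⊕0⊕1 = 0
s8 (pos 8,9,10,11,12,13,14,15,24,25,26,27,28,29,30,31): 1⊕1⊕0⊕0⊕1⊕1⊕0⊕1⊕0⊕0⊕1⊕1⊕0⊕0⊕0⊕1 = 0
s16 (pos 16,17,18,19,20,21,22,23,24,25,26,27,28,29,30,31): 0⊕1⊕1⊕0⊕0⊕0⊕0⊕0⊕0⊕0⊕1⊕1⊕0⊕0⊕0⊕1 = 1
Syndrome s16…s1 = 10001 → error at position 17.
Flip position 17: 0010000110011010110000000110001 → 0010000110011010010000000110001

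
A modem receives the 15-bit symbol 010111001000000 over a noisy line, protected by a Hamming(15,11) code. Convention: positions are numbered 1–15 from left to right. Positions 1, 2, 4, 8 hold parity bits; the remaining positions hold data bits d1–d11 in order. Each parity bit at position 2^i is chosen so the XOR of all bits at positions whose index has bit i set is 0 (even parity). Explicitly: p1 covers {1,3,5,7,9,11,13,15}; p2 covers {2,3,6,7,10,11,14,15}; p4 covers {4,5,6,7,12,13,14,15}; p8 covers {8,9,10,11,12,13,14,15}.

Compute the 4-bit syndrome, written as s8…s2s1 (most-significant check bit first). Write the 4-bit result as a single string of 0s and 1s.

1100

s1 (pos 1,3,5,7,9,11,13,15): 0⊕0⊕1⊕0⊕1⊕0⊕0⊕0 = 0
s2 (pos 2,3,6,7,10,11,14,15): 1⊕0⊕1⊕0⊕0⊕0⊕0⊕0 = 0
s4 (pos 4,5,6,7,12,13,14,15): 1⊕1⊕1⊕0⊕0⊕0⊕0⊕0 = 1
s8 (pos 8,9,10,11,12,13,14,15): 0⊕1⊕0⊕0⊕0⊕0⊕0⊕0 = 1
Syndrome s8…s1 = 1100 → error at position 12.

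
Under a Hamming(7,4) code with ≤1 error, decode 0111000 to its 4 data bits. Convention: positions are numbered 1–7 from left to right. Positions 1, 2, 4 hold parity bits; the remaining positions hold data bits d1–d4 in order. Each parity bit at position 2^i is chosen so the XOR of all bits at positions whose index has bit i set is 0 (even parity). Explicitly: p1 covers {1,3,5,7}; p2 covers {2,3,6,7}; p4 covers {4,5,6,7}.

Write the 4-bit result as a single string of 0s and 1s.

1100

s1 (pos 1,3,5,7): 0⊕1⊕0⊕0 = 1
s2 (pos 2,3,6,7): 1⊕1⊕0⊕0 = 0
s4 (pos 4,5,6,7): 1⊕0⊕0⊕0 = 1
Syndrome s4…s1 = 101 → error at position 5.
Flip position 5: 0111000 → 0111100
Read data bits from positions 3,5,6,7: 1100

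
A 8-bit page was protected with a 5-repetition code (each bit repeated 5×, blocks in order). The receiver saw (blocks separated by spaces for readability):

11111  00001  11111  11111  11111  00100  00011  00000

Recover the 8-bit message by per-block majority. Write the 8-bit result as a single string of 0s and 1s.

10111000

Block 1 (11111): 5 ones → 1
Block 2 (00001): 1 one → 0
Block 3 (11111): 5 ones → 1
Block 4 (11111): 5 ones → 1
Block 5 (11111): 5 ones → 1
Block 6 (00100): 1 one → 0
Block 7 (00011): 2 ones → 0
Block 8 (00000): 0 ones → 0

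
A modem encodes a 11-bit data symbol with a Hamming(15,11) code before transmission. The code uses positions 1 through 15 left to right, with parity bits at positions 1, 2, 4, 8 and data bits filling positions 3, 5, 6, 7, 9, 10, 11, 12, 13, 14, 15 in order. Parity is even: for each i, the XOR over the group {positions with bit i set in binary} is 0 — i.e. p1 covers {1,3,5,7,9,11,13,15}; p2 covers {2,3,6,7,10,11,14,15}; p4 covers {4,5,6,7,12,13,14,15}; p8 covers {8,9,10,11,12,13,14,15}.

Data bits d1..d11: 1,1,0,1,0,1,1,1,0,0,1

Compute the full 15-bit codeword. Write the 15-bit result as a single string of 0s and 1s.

Place data at non-parity positions: p1 p2 1 p4 1 0 1 p8 0 1 1 1 0 0 1
p1 (pos 1,3,5,7,9,11,13,15): XOR of data positions = 1⊕1⊕1⊕0⊕1⊕0⊕1 = 1
p2 (pos 2,3,6,7,10,11,14,15): XOR of data positions = 1⊕0⊕1⊕1⊕1⊕0⊕1 = 1
p4 (pos 4,5,6,7,12,13,14,15): XOR of data positions = 1⊕0⊕1⊕1⊕0⊕0⊕1 = 0
p8 (pos 8,9,10,11,12,13,14,15): XOR of data positions = 0⊕1⊕1⊕1⊕0⊕0⊕1 = 0
Codeword: 111010100111001

111010100111001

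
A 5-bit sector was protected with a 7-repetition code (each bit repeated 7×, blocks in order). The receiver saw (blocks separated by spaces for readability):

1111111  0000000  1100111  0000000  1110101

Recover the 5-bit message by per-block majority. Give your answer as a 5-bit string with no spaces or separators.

10101

Block 1 (1111111): 7 ones → 1
Block 2 (0000000): 0 ones → 0
Block 3 (1100111): 5 ones → 1
Block 4 (0000000): 0 ones → 0
Block 5 (1110101): 5 ones → 1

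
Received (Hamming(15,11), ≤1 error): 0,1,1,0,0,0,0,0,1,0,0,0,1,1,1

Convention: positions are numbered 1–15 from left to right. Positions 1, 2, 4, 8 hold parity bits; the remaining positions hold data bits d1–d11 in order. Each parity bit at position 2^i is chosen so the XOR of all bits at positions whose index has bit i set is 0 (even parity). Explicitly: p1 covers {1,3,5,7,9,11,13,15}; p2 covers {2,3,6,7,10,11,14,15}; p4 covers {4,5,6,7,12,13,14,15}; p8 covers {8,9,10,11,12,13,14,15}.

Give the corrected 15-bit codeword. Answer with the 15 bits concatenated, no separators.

s1 (pos 1,3,5,7,9,11,13,15): 0⊕1⊕0⊕0⊕1⊕0⊕1⊕1 = 0
s2 (pos 2,3,6,7,10,11,14,15): 1⊕1⊕0⊕0⊕0⊕0⊕1⊕1 = 0
s4 (pos 4,5,6,7,12,13,14,15): 0⊕0⊕0⊕0⊕0⊕1⊕1⊕1 = 1
s8 (pos 8,9,10,11,12,13,14,15): 0⊕1⊕0⊕0⊕0⊕1⊕1⊕1 = 0
Syndrome s8…s1 = 0100 → error at position 4.
Flip position 4: 011000001000111 → 011100001000111

011100001000111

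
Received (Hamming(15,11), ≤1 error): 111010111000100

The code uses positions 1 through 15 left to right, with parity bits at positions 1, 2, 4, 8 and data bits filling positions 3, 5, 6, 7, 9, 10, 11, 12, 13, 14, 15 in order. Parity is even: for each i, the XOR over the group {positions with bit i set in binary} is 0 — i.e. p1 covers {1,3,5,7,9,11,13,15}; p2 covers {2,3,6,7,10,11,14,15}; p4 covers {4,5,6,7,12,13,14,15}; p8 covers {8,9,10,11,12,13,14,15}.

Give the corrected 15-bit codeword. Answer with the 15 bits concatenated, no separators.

s1 (pos 1,3,5,7,9,11,13,15): 1⊕1⊕1⊕1⊕1⊕0⊕1⊕0 = 0
s2 (pos 2,3,6,7,10,11,14,15): 1⊕1⊕0⊕1⊕0⊕0⊕0⊕0 = 1
s4 (pos 4,5,6,7,12,13,14,15): 0⊕1⊕0⊕1⊕0⊕1⊕0⊕0 = 1
s8 (pos 8,9,10,11,12,13,14,15): 1⊕1⊕0⊕0⊕0⊕1⊕0⊕0 = 1
Syndrome s8…s1 = 1110 → error at position 14.
Flip position 14: 111010111000100 → 111010111000110

111010111000110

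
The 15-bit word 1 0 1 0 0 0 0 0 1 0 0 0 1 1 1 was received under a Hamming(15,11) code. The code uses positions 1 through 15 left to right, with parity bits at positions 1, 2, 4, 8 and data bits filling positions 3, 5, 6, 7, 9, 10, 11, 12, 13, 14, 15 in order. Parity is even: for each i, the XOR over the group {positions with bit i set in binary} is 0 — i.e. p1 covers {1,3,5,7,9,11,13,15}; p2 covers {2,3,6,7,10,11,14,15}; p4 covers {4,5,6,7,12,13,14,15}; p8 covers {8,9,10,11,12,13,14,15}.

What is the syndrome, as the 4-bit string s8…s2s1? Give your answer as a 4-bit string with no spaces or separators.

0111

s1 (pos 1,3,5,7,9,11,13,15): 1⊕1⊕0⊕0⊕1⊕0⊕1⊕1 = 1
s2 (pos 2,3,6,7,10,11,14,15): 0⊕1⊕0⊕0⊕0⊕0⊕1⊕1 = 1
s4 (pos 4,5,6,7,12,13,14,15): 0⊕0⊕0⊕0⊕0⊕1⊕1⊕1 = 1
s8 (pos 8,9,10,11,12,13,14,15): 0⊕1⊕0⊕0⊕0⊕1⊕1⊕1 = 0
Syndrome s8…s1 = 0111 → error at position 7.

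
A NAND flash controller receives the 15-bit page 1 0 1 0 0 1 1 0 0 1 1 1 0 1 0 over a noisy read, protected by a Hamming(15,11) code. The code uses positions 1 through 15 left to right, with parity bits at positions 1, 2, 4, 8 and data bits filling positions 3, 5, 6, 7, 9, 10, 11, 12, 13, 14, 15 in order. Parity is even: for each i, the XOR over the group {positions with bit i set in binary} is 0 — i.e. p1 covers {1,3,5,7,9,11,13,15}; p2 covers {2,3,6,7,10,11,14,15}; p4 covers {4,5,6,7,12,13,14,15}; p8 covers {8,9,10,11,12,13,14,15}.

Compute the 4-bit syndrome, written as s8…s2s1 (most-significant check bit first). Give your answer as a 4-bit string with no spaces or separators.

0000

s1 (pos 1,3,5,7,9,11,13,15): 1⊕1⊕0⊕1⊕0⊕1⊕0⊕0 = 0
s2 (pos 2,3,6,7,10,11,14,15): 0⊕1⊕1⊕1⊕1⊕1⊕1⊕0 = 0
s4 (pos 4,5,6,7,12,13,14,15): 0⊕0⊕1⊕1⊕1⊕0⊕1⊕0 = 0
s8 (pos 8,9,10,11,12,13,14,15): 0⊕0⊕1⊕1⊕1⊕0⊕1⊕0 = 0
Syndrome s8…s1 = 0000 → no error.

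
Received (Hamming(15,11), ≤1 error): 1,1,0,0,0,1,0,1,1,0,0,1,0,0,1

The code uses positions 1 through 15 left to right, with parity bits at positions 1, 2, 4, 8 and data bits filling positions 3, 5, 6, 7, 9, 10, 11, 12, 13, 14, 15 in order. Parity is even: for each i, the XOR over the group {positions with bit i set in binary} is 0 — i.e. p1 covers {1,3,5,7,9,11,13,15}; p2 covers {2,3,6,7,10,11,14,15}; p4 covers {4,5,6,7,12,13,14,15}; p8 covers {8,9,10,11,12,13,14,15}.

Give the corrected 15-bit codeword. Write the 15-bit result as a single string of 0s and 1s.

110001111001001

s1 (pos 1,3,5,7,9,11,13,15): 1⊕0⊕0⊕0⊕1⊕0⊕0⊕1 = 1
s2 (pos 2,3,6,7,10,11,14,15): 1⊕0⊕1⊕0⊕0⊕0⊕0⊕1 = 1
s4 (pos 4,5,6,7,12,13,14,15): 0⊕0⊕1⊕0⊕1⊕0⊕0⊕1 = 1
s8 (pos 8,9,10,11,12,13,14,15): 1⊕1⊕0⊕0⊕1⊕0⊕0⊕1 = 0
Syndrome s8…s1 = 0111 → error at position 7.
Flip position 7: 110001011001001 → 110001111001001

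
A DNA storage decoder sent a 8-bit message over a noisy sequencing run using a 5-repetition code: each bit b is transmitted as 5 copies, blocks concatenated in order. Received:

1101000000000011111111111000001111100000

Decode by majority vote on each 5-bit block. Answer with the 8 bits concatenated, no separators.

Block 1 (11010): 3 ones → 1
Block 2 (00000): 0 ones → 0
Block 3 (00001): 1 one → 0
Block 4 (11111): 5 ones → 1
Block 5 (11111): 5 ones → 1
Block 6 (00000): 0 ones → 0
Block 7 (11111): 5 ones → 1
Block 8 (00000): 0 ones → 0

10011010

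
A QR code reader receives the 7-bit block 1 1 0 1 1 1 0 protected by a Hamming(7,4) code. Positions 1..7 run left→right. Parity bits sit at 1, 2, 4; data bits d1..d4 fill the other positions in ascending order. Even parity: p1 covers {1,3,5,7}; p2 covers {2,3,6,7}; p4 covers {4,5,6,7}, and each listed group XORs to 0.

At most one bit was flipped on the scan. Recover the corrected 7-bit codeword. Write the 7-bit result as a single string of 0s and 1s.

s1 (pos 1,3,5,7): 1⊕0⊕1⊕0 = 0
s2 (pos 2,3,6,7): 1⊕0⊕1⊕0 = 0
s4 (pos 4,5,6,7): 1⊕1⊕1⊕0 = 1
Syndrome s4…s1 = 100 → error at position 4.
Flip position 4: 1101110 → 1100110

1100110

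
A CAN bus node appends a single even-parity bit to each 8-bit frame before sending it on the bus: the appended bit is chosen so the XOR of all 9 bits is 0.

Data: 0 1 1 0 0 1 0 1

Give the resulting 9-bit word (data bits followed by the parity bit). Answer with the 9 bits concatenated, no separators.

XOR of the 8 data bits: 0⊕1⊕1⊕0⊕0⊕1⊕0⊕1 = 0
Parity bit = 0 (so all 9 bits XOR to 0).

011001010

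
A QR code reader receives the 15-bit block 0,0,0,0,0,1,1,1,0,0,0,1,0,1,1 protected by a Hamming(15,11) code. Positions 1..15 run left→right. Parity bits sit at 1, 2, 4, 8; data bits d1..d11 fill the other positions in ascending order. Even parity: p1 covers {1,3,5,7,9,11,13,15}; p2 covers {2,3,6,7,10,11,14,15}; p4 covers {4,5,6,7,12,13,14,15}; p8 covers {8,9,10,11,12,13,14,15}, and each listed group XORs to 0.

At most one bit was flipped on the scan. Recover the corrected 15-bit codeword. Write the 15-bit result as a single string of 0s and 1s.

000101110001011

s1 (pos 1,3,5,7,9,11,13,15): 0⊕0⊕0⊕1⊕0⊕0⊕0⊕1 = 0
s2 (pos 2,3,6,7,10,11,14,15): 0⊕0⊕1⊕1⊕0⊕0⊕1⊕1 = 0
s4 (pos 4,5,6,7,12,13,14,15): 0⊕0⊕1⊕1⊕1⊕0⊕1⊕1 = 1
s8 (pos 8,9,10,11,12,13,14,15): 1⊕0⊕0⊕0⊕1⊕0⊕1⊕1 = 0
Syndrome s8…s1 = 0100 → error at position 4.
Flip position 4: 000001110001011 → 000101110001011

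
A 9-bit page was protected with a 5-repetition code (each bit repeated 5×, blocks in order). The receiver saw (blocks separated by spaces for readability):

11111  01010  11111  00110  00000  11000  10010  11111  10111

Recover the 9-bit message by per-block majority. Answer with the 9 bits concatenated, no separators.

Block 1 (11111): 5 ones → 1
Block 2 (01010): 2 ones → 0
Block 3 (11111): 5 ones → 1
Block 4 (00110): 2 ones → 0
Block 5 (00000): 0 ones → 0
Block 6 (11000): 2 ones → 0
Block 7 (10010): 2 ones → 0
Block 8 (11111): 5 ones → 1
Block 9 (10111): 4 ones → 1

101000011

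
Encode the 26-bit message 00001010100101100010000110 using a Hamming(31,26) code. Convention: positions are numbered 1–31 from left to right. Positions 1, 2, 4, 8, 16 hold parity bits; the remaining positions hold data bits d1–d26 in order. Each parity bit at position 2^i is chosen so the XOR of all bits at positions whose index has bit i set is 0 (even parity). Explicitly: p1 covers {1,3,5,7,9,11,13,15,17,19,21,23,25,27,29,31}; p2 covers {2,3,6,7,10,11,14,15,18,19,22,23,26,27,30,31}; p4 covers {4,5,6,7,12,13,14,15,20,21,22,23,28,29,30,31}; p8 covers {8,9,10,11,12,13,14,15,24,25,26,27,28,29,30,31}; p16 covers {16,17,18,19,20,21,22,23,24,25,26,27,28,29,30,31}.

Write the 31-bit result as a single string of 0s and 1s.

Place data at non-parity positions: p1 p2 0 p4 0 0 0 p8 1 0 1 0 1 0 0 p16 1 0 1 1 0 0 0 1 0 0 0 0 1 1 0
p1 (pos 1,3,5,7,9,11,13,15,17,19,21,23,25,27,29,31): XOR of data positions = 0⊕0⊕0⊕1⊕1⊕1⊕0⊕1⊕1⊕0⊕0⊕0⊕0⊕1⊕0 = 0
p2 (pos 2,3,6,7,10,11,14,15,18,19,22,23,26,27,30,31): XOR of data positions = 0⊕0⊕0⊕0⊕1⊕0⊕0⊕0⊕1⊕0⊕0⊕0⊕0⊕1⊕0 = 1
p4 (pos 4,5,6,7,12,13,14,15,20,21,22,23,28,29,30,31): XOR of data positions = 0⊕0⊕0⊕0⊕1⊕0⊕0⊕1⊕0⊕0⊕0⊕0⊕1⊕1⊕0 = 0
p8 (pos 8,9,10,11,12,13,14,15,24,25,26,27,28,29,30,31): XOR of data positions = 1⊕0⊕1⊕0⊕1⊕0⊕0⊕1⊕0⊕0⊕0⊕0⊕1⊕1⊕0 = 0
p16 (pos 16,17,18,19,20,21,22,23,24,25,26,27,28,29,30,31): XOR of data positions = 1⊕0⊕1⊕1⊕0⊕0⊕0⊕1⊕0⊕0⊕0⊕0⊕1⊕1⊕0 = 0
Codeword: 0100000010101000101100010000110

0100000010101000101100010000110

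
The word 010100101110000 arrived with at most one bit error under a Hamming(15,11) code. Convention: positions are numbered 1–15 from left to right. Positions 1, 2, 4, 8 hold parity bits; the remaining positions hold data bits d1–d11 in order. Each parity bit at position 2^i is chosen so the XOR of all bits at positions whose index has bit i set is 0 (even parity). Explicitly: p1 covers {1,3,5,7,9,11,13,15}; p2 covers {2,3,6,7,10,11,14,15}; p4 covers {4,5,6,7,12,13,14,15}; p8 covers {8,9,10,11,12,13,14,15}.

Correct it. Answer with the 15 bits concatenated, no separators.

s1 (pos 1,3,5,7,9,11,13,15): 0⊕0⊕0⊕1⊕1⊕1⊕0⊕0 = 1
s2 (pos 2,3,6,7,10,11,14,15): 1⊕0⊕0⊕1⊕1⊕1⊕0⊕0 = 0
s4 (pos 4,5,6,7,12,13,14,15): 1⊕0⊕0⊕1⊕0⊕0⊕0⊕0 = 0
s8 (pos 8,9,10,11,12,13,14,15): 0⊕1⊕1⊕1⊕0⊕0⊕0⊕0 = 1
Syndrome s8…s1 = 1001 → error at position 9.
Flip position 9: 010100101110000 → 010100100110000

010100100110000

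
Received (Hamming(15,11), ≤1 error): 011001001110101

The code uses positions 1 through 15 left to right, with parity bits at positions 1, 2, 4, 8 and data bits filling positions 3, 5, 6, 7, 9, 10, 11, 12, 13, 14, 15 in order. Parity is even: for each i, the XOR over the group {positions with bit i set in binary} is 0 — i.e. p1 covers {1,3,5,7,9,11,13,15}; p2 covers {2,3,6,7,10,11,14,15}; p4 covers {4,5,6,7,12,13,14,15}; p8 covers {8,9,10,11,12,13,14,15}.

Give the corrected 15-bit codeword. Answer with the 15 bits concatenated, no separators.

011001001110001

s1 (pos 1,3,5,7,9,11,13,15): 0⊕1⊕0⊕0⊕1⊕1⊕1⊕1 = 1
s2 (pos 2,3,6,7,10,11,14,15): 1⊕1⊕1⊕0⊕1⊕1⊕0⊕1 = 0
s4 (pos 4,5,6,7,12,13,14,15): 0⊕0⊕1⊕0⊕0⊕1⊕0⊕1 = 1
s8 (pos 8,9,10,11,12,13,14,15): 0⊕1⊕1⊕1⊕0⊕1⊕0⊕1 = 1
Syndrome s8…s1 = 1101 → error at position 13.
Flip position 13: 011001001110101 → 011001001110001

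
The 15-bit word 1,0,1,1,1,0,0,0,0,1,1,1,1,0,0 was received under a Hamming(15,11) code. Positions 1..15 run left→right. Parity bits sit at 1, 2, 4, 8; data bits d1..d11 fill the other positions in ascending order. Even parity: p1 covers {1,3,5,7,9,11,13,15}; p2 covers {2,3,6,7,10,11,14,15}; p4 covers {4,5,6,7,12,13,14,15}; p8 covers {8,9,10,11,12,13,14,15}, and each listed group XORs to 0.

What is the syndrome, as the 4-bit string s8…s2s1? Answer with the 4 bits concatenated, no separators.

s1 (pos 1,3,5,7,9,11,13,15): 1⊕1⊕1⊕0⊕0⊕1⊕1⊕0 = 1
s2 (pos 2,3,6,7,10,11,14,15): 0⊕1⊕0⊕0⊕1⊕1⊕0⊕0 = 1
s4 (pos 4,5,6,7,12,13,14,15): 1⊕1⊕0⊕0⊕1⊕1⊕0⊕0 = 0
s8 (pos 8,9,10,11,12,13,14,15): 0⊕0⊕1⊕1⊕1⊕1⊕0⊕0 = 0
Syndrome s8…s1 = 0011 → error at position 3.

0011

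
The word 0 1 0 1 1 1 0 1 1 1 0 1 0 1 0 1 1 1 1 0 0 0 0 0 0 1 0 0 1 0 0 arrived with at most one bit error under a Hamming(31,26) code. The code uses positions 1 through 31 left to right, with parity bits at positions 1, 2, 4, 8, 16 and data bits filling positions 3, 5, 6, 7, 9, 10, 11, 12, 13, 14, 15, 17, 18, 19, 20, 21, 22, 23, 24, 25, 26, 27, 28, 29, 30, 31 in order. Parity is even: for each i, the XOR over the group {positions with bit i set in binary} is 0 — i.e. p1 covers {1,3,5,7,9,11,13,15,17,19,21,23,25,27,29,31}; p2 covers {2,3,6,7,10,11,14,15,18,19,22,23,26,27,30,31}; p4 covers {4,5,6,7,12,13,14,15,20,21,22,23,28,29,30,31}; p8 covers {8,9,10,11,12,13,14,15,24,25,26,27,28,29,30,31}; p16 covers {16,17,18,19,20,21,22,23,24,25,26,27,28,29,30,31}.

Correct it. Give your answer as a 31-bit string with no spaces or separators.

s1 (pos 1,3,5,7,9,11,13,15,17,19,21,23,25,27,29,31): 0⊕0⊕1⊕0⊕1⊕0⊕0⊕0⊕1⊕1⊕0⊕0⊕0⊕0⊕1⊕0 = 1
s2 (pos 2,3,6,7,10,11,14,15,18,19,22,23,26,27,30,31): 1⊕0⊕1⊕0⊕1⊕0⊕1⊕0⊕1⊕1⊕0⊕0⊕1⊕0⊕0⊕0 = 1
s4 (pos 4,5,6,7,12,13,14,15,20,21,22,23,28,29,30,31): 1⊕1⊕1⊕0⊕1⊕0⊕1⊕0⊕0⊕0⊕0⊕0⊕0⊕1⊕0⊕0 = 0
s8 (pos 8,9,10,11,12,13,14,15,24,25,26,27,28,29,30,31): 1⊕1⊕1⊕0⊕1⊕0⊕1⊕0⊕0⊕0⊕1⊕0⊕0⊕1⊕0⊕0 = 1
s16 (pos 16,17,18,19,20,21,22,23,24,25,26,27,28,29,30,31): 1⊕1⊕1⊕1⊕0⊕0⊕0⊕0⊕0⊕0⊕1⊕0⊕0⊕1⊕0⊕0 = 0
Syndrome s16…s1 = 01011 → error at position 11.
Flip position 11: 0101110111010101111000000100100 → 0101110111110101111000000100100

0101110111110101111000000100100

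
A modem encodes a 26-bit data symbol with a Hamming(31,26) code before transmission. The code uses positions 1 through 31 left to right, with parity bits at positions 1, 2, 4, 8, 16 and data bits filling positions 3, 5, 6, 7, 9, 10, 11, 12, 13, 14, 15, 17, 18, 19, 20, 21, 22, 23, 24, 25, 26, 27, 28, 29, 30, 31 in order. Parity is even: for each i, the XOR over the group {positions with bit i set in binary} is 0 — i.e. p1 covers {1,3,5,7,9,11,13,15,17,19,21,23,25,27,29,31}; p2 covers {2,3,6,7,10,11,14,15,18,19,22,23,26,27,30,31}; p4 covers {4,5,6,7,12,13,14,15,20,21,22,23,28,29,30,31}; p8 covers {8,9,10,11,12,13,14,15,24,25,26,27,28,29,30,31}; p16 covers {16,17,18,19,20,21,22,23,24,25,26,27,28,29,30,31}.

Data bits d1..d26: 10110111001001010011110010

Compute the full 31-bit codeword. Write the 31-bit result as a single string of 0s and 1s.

0010011101110011001010011110010

Place data at non-parity positions: p1 p2 1 p4 0 1 1 p8 0 1 1 1 0 0 1 p16 0 0 1 0 1 0 0 1 1 1 1 0 0 1 0
p1 (pos 1,3,5,7,9,11,13,15,17,19,21,23,25,27,29,31): XOR of data positions = 1⊕0⊕1⊕0⊕1⊕0⊕1⊕0⊕1⊕1⊕0⊕1⊕1⊕0⊕0 = 0
p2 (pos 2,3,6,7,10,11,14,15,18,19,22,23,26,27,30,31): XOR of data positions = 1⊕1⊕1⊕1⊕1⊕0⊕1⊕0⊕1⊕0⊕0⊕1⊕1⊕1⊕0 = 0
p4 (pos 4,5,6,7,12,13,14,15,20,21,22,23,28,29,30,31): XOR of data positions = 0⊕1⊕1⊕1⊕0⊕0⊕1⊕0⊕1⊕0⊕0⊕0⊕0⊕1⊕0 = 0
p8 (pos 8,9,10,11,12,13,14,15,24,25,26,27,28,29,30,31): XOR of data positions = 0⊕1⊕1⊕1⊕0⊕0⊕1⊕1⊕1⊕1⊕1⊕0⊕0⊕1⊕0 = 1
p16 (pos 16,17,18,19,20,21,22,23,24,25,26,27,28,29,30,31): XOR of data positions = 0⊕0⊕1⊕0⊕1⊕0⊕0⊕1⊕1⊕1⊕1⊕0⊕0⊕1⊕0 = 1
Codeword: 0010011101110011001010011110010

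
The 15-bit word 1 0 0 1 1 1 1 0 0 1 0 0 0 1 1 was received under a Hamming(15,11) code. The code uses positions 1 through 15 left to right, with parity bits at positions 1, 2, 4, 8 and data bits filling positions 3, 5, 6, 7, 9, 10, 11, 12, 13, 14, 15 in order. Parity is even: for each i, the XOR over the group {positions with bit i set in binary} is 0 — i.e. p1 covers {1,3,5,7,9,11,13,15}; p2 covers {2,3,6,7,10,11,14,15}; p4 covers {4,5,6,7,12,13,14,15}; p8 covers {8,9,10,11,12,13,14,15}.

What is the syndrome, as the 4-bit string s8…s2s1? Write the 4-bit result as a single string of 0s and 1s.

1010

s1 (pos 1,3,5,7,9,11,13,15): 1⊕0⊕1⊕1⊕0⊕0⊕0⊕1 = 0
s2 (pos 2,3,6,7,10,11,14,15): 0⊕0⊕1⊕1⊕1⊕0⊕1⊕1 = 1
s4 (pos 4,5,6,7,12,13,14,15): 1⊕1⊕1⊕1⊕0⊕0⊕1⊕1 = 0
s8 (pos 8,9,10,11,12,13,14,15): 0⊕0⊕1⊕0⊕0⊕0⊕1⊕1 = 1
Syndrome s8…s1 = 1010 → error at position 10.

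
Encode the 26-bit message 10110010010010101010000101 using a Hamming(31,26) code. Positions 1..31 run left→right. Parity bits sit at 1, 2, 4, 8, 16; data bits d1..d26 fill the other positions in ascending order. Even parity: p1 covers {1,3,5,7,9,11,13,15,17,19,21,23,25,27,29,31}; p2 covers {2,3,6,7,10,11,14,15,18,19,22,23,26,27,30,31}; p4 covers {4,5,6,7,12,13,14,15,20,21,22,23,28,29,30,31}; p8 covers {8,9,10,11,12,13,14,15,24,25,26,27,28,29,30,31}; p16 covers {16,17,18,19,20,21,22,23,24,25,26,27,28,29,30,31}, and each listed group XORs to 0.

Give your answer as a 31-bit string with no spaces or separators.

1011011100100100010101010000101

Place data at non-parity positions: p1 p2 1 p4 0 1 1 p8 0 0 1 0 0 1 0 p16 0 1 0 1 0 1 0 1 0 0 0 0 1 0 1
p1 (pos 1,3,5,7,9,11,13,15,17,19,21,23,25,27,29,31): XOR of data positions = 1⊕0⊕1⊕0⊕1⊕0⊕0⊕0⊕0⊕0⊕0⊕0⊕0⊕1⊕1 = 1
p2 (pos 2,3,6,7,10,11,14,15,18,19,22,23,26,27,30,31): XOR of data positions = 1⊕1⊕1⊕0⊕1⊕1⊕0⊕1⊕0⊕1⊕0⊕0⊕0⊕0⊕1 = 0
p4 (pos 4,5,6,7,12,13,14,15,20,21,22,23,28,29,30,31): XOR of data positions = 0⊕1⊕1⊕0⊕0⊕1⊕0⊕1⊕0⊕1⊕0⊕0⊕1⊕0⊕1 = 1
p8 (pos 8,9,10,11,12,13,14,15,24,25,26,27,28,29,30,31): XOR of data positions = 0⊕0⊕1⊕0⊕0⊕1⊕0⊕1⊕0⊕0⊕0⊕0⊕1⊕0⊕1 = 1
p16 (pos 16,17,18,19,20,21,22,23,24,25,26,27,28,29,30,31): XOR of data positions = 0⊕1⊕0⊕1⊕0⊕1⊕0⊕1⊕0⊕0⊕0⊕0⊕1⊕0⊕1 = 0
Codeword: 1011011100100100010101010000101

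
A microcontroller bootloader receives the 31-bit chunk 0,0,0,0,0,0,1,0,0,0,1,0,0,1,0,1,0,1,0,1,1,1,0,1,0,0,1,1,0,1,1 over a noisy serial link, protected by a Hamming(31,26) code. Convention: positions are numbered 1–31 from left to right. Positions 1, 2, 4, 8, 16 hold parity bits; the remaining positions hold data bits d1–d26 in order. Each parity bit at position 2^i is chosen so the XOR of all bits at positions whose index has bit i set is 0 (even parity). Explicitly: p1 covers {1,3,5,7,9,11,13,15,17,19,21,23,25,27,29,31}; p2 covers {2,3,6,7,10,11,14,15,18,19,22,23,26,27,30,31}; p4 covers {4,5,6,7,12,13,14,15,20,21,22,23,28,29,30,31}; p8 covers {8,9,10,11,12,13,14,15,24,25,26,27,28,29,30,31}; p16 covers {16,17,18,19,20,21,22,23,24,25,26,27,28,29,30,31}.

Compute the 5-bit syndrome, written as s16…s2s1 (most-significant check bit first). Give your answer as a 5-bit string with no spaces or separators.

01001

s1 (pos 1,3,5,7,9,11,13,15,17,19,21,23,25,27,29,31): 0⊕0⊕0⊕1⊕0⊕1⊕0⊕0⊕0⊕0⊕1⊕0⊕0⊕1⊕0⊕1 = 1
s2 (pos 2,3,6,7,10,11,14,15,18,19,22,23,26,27,30,31): 0⊕0⊕0⊕1⊕0⊕1⊕1⊕0⊕1⊕0⊕1⊕0⊕0⊕1⊕1⊕1 = 0
s4 (pos 4,5,6,7,12,13,14,15,20,21,22,23,28,29,30,31): 0⊕0⊕0⊕1⊕0⊕0⊕1⊕0⊕1⊕1⊕1⊕0⊕1⊕0⊕1⊕1 = 0
s8 (pos 8,9,10,11,12,13,14,15,24,25,26,27,28,29,30,31): 0⊕0⊕0⊕1⊕0⊕0⊕1⊕0⊕1⊕0⊕0⊕1⊕1⊕0⊕1⊕1 = 1
s16 (pos 16,17,18,19,20,21,22,23,24,25,26,27,28,29,30,31): 1⊕0⊕1⊕0⊕1⊕1⊕1⊕0⊕1⊕0⊕0⊕1⊕1⊕0⊕1⊕1 = 0
Syndrome s16…s1 = 01001 → error at position 9.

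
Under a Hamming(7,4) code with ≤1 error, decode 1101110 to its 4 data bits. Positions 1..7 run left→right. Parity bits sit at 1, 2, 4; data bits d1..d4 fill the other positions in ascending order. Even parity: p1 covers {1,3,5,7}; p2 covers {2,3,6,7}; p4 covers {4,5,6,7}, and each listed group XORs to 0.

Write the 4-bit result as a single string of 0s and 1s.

s1 (pos 1,3,5,7): 1⊕0⊕1⊕0 = 0
s2 (pos 2,3,6,7): 1⊕0⊕1⊕0 = 0
s4 (pos 4,5,6,7): 1⊕1⊕1⊕0 = 1
Syndrome s4…s1 = 100 → error at position 4.
Flip position 4: 1101110 → 1100110
Read data bits from positions 3,5,6,7: 0110

0110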